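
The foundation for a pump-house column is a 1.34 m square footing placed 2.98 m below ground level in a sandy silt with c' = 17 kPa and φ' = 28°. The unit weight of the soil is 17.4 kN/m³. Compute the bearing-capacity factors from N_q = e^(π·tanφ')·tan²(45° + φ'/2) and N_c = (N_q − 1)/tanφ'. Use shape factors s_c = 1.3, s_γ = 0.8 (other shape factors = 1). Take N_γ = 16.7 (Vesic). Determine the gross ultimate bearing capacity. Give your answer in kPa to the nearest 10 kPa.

q_ult ≈ 1490 kPa

tan28° = 0.5317, so N_q = e^(π×0.5317)·tan²(59°) = 5.314 × 2.77 = 14.72.
N_c = (14.72 − 1)/tan28° = 25.8.
Effective surcharge at the founding depth q = γ·D_f = 17.4 × 2.98 = 51.852 kPa.
q_ult = c·N_c·s_c + q·N_q + 0.5·γ·B·N_γ·s_γ
     = 17 × 25.803 × 1.3 + 51.852 × 14.72 + 0.5 × 17.4 × 1.34 × 16.7 × 0.8
     = 570.25 + 763.26 + 155.75 = 1489.3 kPa.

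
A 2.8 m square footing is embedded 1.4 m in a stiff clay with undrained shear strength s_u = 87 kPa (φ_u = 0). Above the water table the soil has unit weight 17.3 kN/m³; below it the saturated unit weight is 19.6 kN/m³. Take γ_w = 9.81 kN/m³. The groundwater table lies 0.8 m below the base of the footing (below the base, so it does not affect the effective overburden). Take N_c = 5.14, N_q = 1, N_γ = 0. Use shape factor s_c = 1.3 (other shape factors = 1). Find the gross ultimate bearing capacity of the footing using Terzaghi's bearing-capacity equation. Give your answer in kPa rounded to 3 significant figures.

q_ult ≈ 606 kPa

Effective surcharge at the founding depth q = γ·D_f = 17.3 × 1.4 = 24.22 kPa.
q_ult = c·N_c·s_c + q·N_q
     = 87 × 5.14 × 1.3 + 24.22 × 1
     = 581.33 + 24.22 = 605.55 kPa.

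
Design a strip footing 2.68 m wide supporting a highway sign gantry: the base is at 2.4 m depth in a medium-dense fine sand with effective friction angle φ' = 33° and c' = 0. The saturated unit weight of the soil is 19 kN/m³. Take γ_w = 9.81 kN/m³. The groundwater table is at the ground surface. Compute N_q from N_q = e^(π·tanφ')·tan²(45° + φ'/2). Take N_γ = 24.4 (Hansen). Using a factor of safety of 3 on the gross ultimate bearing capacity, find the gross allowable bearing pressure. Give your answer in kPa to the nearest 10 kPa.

N_q = e^(π·tan33°)·tan²(61.5°) = 26.09.
With the water table at the surface the whole profile is submerged: γ' = 19 − 9.81 = 9.19 kN/m³, so q = γ'·D_f = 22.056 kPa; the same γ' applies in the ½γBN_γ term.
q_ult = q·N_q + 0.5·γ·B·N_γ
     = 22.056 × 26.092 + 0.5 × 9.19 × 2.68 × 24.4
     = 575.49 + 300.48 = 875.96 kPa.
q_all = 875.96 / 3 = 291.99 kPa.

q_all ≈ 290 kPa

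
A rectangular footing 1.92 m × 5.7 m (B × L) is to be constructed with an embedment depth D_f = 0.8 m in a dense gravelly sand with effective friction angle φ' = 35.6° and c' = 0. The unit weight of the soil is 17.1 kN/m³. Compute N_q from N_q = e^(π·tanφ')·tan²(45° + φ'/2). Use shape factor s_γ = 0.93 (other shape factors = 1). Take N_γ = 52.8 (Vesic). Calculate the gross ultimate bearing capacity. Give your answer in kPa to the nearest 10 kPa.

q_ult ≈ 1300 kPa

tan35.6° = 0.7159, so N_q = e^(π×0.7159)·tan²(62.8°) = 9.48 × 3.786 = 35.89.
Effective surcharge at the founding depth q = γ·D_f = 17.1 × 0.8 = 13.68 kPa.
q_ult = q·N_q + 0.5·γ·B·N_γ·s_γ
     = 13.68 × 35.891 + 0.5 × 17.1 × 1.92 × 52.8 × 0.93
     = 490.99 + 806.09 = 1297.1 kPa.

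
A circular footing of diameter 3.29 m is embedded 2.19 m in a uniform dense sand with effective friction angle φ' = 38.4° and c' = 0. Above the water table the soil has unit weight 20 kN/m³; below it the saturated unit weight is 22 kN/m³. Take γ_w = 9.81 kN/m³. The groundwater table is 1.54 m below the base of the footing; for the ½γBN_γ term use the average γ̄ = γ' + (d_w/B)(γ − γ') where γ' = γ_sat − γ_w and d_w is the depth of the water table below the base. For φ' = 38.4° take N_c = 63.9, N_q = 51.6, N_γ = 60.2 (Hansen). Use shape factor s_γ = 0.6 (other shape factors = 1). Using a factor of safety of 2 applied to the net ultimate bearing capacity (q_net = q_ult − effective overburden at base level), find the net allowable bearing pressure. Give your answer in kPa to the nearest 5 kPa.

q_all(net) ≈ 1580 kPa

q = γ·D_f = 20 × 2.19 = 43.8 kPa.
γ' = 12.19 kN/m³; averaging over the depth B below the base, γ̄ = γ' + (d_w/B)(γ − γ') = 15.846 kN/m³.
q·N_q = 43.8 × 51.6 = 2260.1 kPa
0.5·γ·B·N_γ·s_γ = 0.5 × 15.846 × 3.29 × 60.2 × 0.6 = 941.51 kPa
q_ult = 2260.1 + 941.51 = 3201.6 kPa.
Net ultimate: q_net = 3201.6 − 43.8 = 3157.8 kPa.
q_all(net) = 3157.8 / 2 = 1578.9 kPa.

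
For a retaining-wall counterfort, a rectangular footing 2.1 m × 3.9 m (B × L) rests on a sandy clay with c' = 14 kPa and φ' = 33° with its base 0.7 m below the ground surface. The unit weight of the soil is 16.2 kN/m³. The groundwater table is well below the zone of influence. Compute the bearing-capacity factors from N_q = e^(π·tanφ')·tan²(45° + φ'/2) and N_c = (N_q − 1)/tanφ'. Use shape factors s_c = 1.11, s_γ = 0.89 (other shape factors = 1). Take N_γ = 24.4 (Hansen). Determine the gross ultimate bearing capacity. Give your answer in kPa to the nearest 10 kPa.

q_ult ≈ 1270 kPa

tan33° = 0.6494, so N_q = e^(π×0.6494)·tan²(61.5°) = 7.692 × 3.392 = 26.09.
N_c = (26.09 − 1)/tan33° = 38.64.
q = γ·D_f = 16.2 × 0.7 = 11.34 kPa.
c·N_c·s_c = 14 × 38.638 × 1.11 = 600.44 kPa
q·N_q = 11.34 × 26.092 = 295.88 kPa
0.5·γ·B·N_γ·s_γ = 0.5 × 16.2 × 2.1 × 24.4 × 0.89 = 369.39 kPa
q_ult = 600.44 + 295.88 + 369.39 = 1265.7 kPa.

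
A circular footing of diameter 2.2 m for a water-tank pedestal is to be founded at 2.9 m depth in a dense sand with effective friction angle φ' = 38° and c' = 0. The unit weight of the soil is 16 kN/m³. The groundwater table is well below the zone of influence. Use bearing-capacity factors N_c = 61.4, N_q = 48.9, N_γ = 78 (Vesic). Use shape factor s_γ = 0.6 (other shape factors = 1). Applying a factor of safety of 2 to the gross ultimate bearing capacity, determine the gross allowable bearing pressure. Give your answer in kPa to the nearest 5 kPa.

q_all ≈ 1545 kPa

q = γ·D_f = 16 × 2.9 = 46.4 kPa.
q·N_q = 46.4 × 48.9 = 2269 kPa
0.5·γ·B·N_γ·s_γ = 0.5 × 16 × 2.2 × 78 × 0.6 = 823.68 kPa
q_ult = 2269 + 823.68 = 3092.6 kPa.
q_all = q_ult / FS = 3092.6 / 2 = 1546.3 kPa.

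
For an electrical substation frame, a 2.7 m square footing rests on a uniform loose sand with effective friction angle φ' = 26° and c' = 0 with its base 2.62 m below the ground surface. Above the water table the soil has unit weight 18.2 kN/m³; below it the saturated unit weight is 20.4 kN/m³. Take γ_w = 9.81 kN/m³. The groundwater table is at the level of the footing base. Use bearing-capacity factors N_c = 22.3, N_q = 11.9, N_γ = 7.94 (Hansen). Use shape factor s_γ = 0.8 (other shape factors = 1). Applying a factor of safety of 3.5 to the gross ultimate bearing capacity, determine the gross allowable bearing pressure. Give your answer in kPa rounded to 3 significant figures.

q_all ≈ 188 kPa

q = γ·D_f = 18.2 × 2.62 = 47.684 kPa.
For the ½γBN_γ term take γ' = 20.4 − 9.81 = 10.59 kN/m³ (soil below base is submerged).
q·N_q = 47.684 × 11.9 = 567.44 kPa
0.5·γ·B·N_γ·s_γ = 0.5 × 10.59 × 2.7 × 7.94 × 0.8 = 90.811 kPa
q_ult = 567.44 + 90.811 = 658.25 kPa.
q_all = q_ult / FS = 658.25 / 3.5 = 188.07 kPa.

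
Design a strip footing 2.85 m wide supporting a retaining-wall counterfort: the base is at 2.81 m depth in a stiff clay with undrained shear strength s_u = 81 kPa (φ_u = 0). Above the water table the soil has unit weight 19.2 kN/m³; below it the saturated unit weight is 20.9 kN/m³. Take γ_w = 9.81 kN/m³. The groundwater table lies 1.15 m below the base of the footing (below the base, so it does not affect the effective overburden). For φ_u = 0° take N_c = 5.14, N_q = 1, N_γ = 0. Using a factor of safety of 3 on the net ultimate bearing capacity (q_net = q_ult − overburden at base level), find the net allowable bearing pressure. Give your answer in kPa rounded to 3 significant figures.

q = γ·D_f = 19.2 × 2.81 = 53.952 kPa.
c·N_c = 81 × 5.14 = 416.34 kPa
q·N_q = 53.952 × 1 = 53.952 kPa
q_ult = 416.34 + 53.952 = 470.29 kPa.
q_net = 470.29 − 53.952 = 416.34 kPa.
q_all(net) = 416.34 / 3 = 138.78 kPa.

q_all(net) ≈ 139 kPa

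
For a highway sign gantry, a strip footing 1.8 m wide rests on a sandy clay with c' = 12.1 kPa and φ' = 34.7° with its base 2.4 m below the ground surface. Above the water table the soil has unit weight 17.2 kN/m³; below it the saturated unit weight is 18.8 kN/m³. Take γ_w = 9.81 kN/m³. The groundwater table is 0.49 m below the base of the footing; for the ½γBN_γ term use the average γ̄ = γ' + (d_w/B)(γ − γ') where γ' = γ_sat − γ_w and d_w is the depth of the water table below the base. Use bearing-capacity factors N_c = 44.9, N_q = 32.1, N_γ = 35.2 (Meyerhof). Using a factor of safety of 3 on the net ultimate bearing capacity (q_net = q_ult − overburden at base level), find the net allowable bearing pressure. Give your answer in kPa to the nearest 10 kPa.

Overburden at base level: q = 17.2 × 2.4 = 41.28 kPa.
The water table is 0.49 m below the base (< B = 1.8 m), so the ½γBN_γ term uses γ̄ = γ' + (d_w/B)(γ − γ') = 8.99 + (0.49/1.8)(17.2 − 8.99) = 11.225 kN/m³.
Cohesion term c·N_c = 12.1 × 44.9 = 543.29 kPa; surcharge term q·N_q = 41.28 × 32.1 = 1325.1 kPa; self-weight term 0.5·γ·B·N_γ = 0.5 × 11.225 × 1.8 × 35.2 = 355.61 kPa.
q_ult = 543.29 + 1325.1 + 355.61 = 2224 kPa.
q_net = 2224 − 41.28 = 2182.7 kPa.
q_all(net) = 2182.7 / 3 = 727.57 kPa.

q_all(net) ≈ 730 kPa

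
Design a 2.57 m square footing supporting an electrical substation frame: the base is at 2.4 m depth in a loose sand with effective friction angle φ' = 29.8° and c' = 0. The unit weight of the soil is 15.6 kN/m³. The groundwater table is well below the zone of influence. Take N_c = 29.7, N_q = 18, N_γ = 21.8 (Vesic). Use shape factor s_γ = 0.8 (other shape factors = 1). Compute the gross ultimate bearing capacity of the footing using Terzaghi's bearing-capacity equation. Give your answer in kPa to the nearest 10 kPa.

Effective surcharge at the founding depth q = γ·D_f = 15.6 × 2.4 = 37.44 kPa.
q_ult = q·N_q + 0.5·γ·B·N_γ·s_γ
     = 37.44 × 18 + 0.5 × 15.6 × 2.57 × 21.8 × 0.8
     = 673.92 + 349.6 = 1023.5 kPa.

q_ult ≈ 1020 kPa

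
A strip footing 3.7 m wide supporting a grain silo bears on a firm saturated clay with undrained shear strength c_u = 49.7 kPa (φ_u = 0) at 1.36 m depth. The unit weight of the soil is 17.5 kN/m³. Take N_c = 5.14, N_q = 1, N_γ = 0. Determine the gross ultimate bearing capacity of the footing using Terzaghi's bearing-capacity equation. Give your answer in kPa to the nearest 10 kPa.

q_ult ≈ 280 kPa

Overburden at base level: q = 17.5 × 1.36 = 23.8 kPa.
Cohesion term c·N_c = 49.7 × 5.14 = 255.46 kPa; surcharge term q·N_q = 23.8 × 1 = 23.8 kPa.
q_ult = 255.46 + 23.8 = 279.26 kPa.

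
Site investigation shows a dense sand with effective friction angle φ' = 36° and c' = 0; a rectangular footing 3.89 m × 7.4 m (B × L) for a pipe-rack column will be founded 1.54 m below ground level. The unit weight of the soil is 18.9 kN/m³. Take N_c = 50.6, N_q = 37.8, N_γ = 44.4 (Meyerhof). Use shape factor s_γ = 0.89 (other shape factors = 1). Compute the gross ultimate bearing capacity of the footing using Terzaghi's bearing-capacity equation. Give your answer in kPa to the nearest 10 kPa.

q_ult ≈ 2550 kPa

Overburden at base level: q = 18.9 × 1.54 = 29.106 kPa.
Surcharge term q·N_q = 29.106 × 37.8 = 1100.2 kPa; self-weight term 0.5·γ·B·N_γ·s_γ = 0.5 × 18.9 × 3.89 × 44.4 × 0.89 = 1452.6 kPa.
q_ult = 1100.2 + 1452.6 = 2552.8 kPa.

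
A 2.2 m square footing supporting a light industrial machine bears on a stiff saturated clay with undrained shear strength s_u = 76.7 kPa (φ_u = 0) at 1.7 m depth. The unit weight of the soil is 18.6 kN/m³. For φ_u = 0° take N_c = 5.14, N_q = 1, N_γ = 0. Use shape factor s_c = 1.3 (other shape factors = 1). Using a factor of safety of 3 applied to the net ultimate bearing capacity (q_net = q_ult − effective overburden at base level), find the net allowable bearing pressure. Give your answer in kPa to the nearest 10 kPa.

Effective surcharge at the founding depth q = γ·D_f = 18.6 × 1.7 = 31.62 kPa.
q_ult = c·N_c·s_c + q·N_q
     = 76.7 × 5.14 × 1.3 + 31.62 × 1
     = 512.51 + 31.62 = 544.13 kPa.
Net ultimate: q_net = 544.13 − 31.62 = 512.51 kPa.
q_all(net) = 512.51 / 3 = 170.84 kPa.

q_all(net) ≈ 170 kPa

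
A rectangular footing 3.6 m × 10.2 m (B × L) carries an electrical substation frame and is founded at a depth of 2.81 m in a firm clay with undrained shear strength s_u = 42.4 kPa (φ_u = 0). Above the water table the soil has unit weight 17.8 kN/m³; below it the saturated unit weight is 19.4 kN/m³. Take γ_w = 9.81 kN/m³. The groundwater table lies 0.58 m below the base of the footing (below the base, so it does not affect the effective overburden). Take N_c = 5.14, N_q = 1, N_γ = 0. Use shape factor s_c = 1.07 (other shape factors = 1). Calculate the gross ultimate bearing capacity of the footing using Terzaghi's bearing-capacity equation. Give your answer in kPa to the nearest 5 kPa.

q_ult ≈ 285 kPa

Overburden at base level: q = 17.8 × 2.81 = 50.018 kPa.
Cohesion term c·N_c·s_c = 42.4 × 5.14 × 1.07 = 233.19 kPa; surcharge term q·N_q = 50.018 × 1 = 50.018 kPa.
q_ult = 233.19 + 50.018 = 283.21 kPa.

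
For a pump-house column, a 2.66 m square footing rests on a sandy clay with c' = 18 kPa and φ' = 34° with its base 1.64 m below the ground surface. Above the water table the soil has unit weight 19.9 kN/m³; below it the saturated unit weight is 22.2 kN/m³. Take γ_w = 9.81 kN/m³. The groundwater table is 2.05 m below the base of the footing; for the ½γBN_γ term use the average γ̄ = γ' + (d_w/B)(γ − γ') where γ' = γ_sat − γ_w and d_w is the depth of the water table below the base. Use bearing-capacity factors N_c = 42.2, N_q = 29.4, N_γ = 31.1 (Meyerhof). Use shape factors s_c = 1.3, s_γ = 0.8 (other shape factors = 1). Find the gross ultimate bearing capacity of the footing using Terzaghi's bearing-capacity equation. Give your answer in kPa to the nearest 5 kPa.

q_ult ≈ 2550 kPa

Effective surcharge at the founding depth q = γ·D_f = 19.9 × 1.64 = 32.636 kPa.
With d_w = 2.05 m < B, γ̄ = 12.39 + (2.05/2.66) × (19.9 − 12.39) = 18.178 kN/m³.
q_ult = c·N_c·s_c + q·N_q + 0.5·γ·B·N_γ·s_γ
     = 18 × 42.2 × 1.3 + 32.636 × 29.4 + 0.5 × 18.178 × 2.66 × 31.1 × 0.8
     = 987.48 + 959.5 + 601.51 = 2548.5 kPa.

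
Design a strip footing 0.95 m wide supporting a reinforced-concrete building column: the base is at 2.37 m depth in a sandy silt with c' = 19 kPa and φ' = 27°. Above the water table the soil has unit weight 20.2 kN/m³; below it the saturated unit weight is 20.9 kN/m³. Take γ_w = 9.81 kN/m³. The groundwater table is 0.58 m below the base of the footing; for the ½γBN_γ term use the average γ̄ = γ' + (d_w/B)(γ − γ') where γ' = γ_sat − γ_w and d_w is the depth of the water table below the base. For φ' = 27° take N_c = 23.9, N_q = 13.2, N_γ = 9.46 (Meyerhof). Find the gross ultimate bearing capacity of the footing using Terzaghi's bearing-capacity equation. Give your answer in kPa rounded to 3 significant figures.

q_ult ≈ 1160 kPa

Overburden at base level: q = 20.2 × 2.37 = 47.874 kPa.
The water table is 0.58 m below the base (< B = 0.95 m), so the ½γBN_γ term uses γ̄ = γ' + (d_w/B)(γ − γ') = 11.09 + (0.58/0.95)(20.2 − 11.09) = 16.652 kN/m³.
Cohesion term c·N_c = 19 × 23.9 = 454.1 kPa; surcharge term q·N_q = 47.874 × 13.2 = 631.94 kPa; self-weight term 0.5·γ·B·N_γ = 0.5 × 16.652 × 0.95 × 9.46 = 74.825 kPa.
q_ult = 454.1 + 631.94 + 74.825 = 1160.9 kPa.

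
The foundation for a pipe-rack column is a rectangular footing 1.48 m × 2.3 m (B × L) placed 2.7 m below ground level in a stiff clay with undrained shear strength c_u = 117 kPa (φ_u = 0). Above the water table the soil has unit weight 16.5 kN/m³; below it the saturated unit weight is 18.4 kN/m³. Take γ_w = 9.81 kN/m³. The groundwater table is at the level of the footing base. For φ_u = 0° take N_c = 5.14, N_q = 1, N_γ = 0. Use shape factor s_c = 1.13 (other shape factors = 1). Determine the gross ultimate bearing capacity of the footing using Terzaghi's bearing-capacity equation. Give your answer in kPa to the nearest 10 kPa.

q_ult ≈ 720 kPa

q = γ·D_f = 16.5 × 2.7 = 44.55 kPa.
c·N_c·s_c = 117 × 5.14 × 1.13 = 679.56 kPa
q·N_q = 44.55 × 1 = 44.55 kPa
q_ult = 679.56 + 44.55 = 724.11 kPa.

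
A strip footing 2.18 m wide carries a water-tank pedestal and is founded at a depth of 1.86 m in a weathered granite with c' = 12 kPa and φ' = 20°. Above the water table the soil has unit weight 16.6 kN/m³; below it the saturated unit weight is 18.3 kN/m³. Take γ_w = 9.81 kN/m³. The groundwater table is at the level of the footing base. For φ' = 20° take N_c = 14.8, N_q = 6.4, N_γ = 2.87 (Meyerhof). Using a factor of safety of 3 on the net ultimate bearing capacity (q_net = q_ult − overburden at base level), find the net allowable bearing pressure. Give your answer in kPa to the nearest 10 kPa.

Effective surcharge at the founding depth q = γ·D_f = 16.6 × 1.86 = 30.876 kPa.
The water table coincides with the base, so in the self-weight term γ → γ' = 8.49 kN/m³.
q_ult = c·N_c + q·N_q + 0.5·γ·B·N_γ
     = 12 × 14.8 + 30.876 × 6.4 + 0.5 × 8.49 × 2.18 × 2.87
     = 177.6 + 197.61 + 26.559 = 401.77 kPa.
q_net = 401.77 − 30.876 = 370.89 kPa.
q_all(net) = 370.89 / 3 = 123.63 kPa.

q_all(net) ≈ 120 kPa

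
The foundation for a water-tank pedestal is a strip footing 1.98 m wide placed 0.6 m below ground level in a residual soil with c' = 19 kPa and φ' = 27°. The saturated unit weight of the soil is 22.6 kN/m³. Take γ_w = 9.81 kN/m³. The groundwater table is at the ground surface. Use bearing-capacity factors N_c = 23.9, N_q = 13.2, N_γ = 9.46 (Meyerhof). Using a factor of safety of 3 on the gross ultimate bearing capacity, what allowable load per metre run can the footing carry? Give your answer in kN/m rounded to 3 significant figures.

≈ 446 kN/m

Water table at ground surface, so effective unit weight γ' = 22.6 − 9.81 = 12.79 kN/m³ is used throughout; overburden q = 12.79 × 0.6 = 7.674 kPa; the same γ' applies in the ½γBN_γ term.
Cohesion term c·N_c = 19 × 23.9 = 454.1 kPa; surcharge term q·N_q = 7.674 × 13.2 = 101.3 kPa; self-weight term 0.5·γ·B·N_γ = 0.5 × 12.79 × 1.98 × 9.46 = 119.78 kPa.
q_ult = 454.1 + 101.3 + 119.78 = 675.18 kPa.
Gross allowable pressure q_all = 675.18 / 3 = 225.06 kPa.
Allowable wall load = q_all × B = 225.06 × 1.98 = 445.62 kN per metre run.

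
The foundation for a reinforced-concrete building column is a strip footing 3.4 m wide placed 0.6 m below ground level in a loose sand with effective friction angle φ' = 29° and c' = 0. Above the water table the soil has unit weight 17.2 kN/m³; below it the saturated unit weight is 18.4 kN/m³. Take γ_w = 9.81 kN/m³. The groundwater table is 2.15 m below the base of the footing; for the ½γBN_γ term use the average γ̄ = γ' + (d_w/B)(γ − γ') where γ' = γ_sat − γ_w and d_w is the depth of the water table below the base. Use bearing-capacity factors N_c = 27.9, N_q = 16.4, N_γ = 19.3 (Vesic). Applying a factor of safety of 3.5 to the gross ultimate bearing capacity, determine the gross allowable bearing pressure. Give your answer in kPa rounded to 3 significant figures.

Effective surcharge at the founding depth q = γ·D_f = 17.2 × 0.6 = 10.32 kPa.
With d_w = 2.15 m < B, γ̄ = 8.59 + (2.15/3.4) × (17.2 − 8.59) = 14.035 kN/m³.
q_ult = q·N_q + 0.5·γ·B·N_γ
     = 10.32 × 16.4 + 0.5 × 14.035 × 3.4 × 19.3
     = 169.25 + 460.47 = 629.72 kPa.
q_all = q_ult / FS = 629.72 / 3.5 = 179.92 kPa.

q_all ≈ 180 kPa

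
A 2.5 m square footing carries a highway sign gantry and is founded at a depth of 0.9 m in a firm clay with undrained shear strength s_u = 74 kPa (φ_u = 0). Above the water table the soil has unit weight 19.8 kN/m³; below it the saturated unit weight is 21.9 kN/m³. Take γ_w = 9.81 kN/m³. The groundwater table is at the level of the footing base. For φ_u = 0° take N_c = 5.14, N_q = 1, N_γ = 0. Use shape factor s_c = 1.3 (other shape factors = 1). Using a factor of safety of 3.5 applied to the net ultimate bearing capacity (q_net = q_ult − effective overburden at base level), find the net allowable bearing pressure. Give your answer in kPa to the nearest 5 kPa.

q_all(net) ≈ 140 kPa

Overburden at base level: q = 19.8 × 0.9 = 17.82 kPa.
Cohesion term c·N_c·s_c = 74 × 5.14 × 1.3 = 494.47 kPa; surcharge term q·N_q = 17.82 × 1 = 17.82 kPa.
q_ult = 494.47 + 17.82 = 512.29 kPa.
Net ultimate: q_net = 512.29 − 17.82 = 494.47 kPa.
q_all(net) = 494.47 / 3.5 = 141.28 kPa.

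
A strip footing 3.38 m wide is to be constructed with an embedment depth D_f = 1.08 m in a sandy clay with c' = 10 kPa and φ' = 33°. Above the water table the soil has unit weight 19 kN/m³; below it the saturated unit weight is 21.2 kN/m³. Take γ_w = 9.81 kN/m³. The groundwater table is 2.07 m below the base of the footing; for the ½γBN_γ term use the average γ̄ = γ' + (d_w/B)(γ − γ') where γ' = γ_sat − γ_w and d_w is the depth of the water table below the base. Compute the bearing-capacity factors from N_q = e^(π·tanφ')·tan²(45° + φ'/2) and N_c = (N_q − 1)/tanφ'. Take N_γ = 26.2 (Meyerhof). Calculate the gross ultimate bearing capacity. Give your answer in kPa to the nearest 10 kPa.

q_ult ≈ 1630 kPa

tan33° = 0.6494, so N_q = e^(π×0.6494)·tan²(61.5°) = 7.692 × 3.392 = 26.09.
N_c = (26.09 − 1)/tan33° = 38.64.
q = γ·D_f = 19 × 1.08 = 20.52 kPa.
γ' = 11.39 kN/m³; averaging over the depth B below the base, γ̄ = γ' + (d_w/B)(γ − γ') = 16.051 kN/m³.
c·N_c = 10 × 38.638 = 386.38 kPa
q·N_q = 20.52 × 26.092 = 535.41 kPa
0.5·γ·B·N_γ = 0.5 × 16.051 × 3.38 × 26.2 = 710.69 kPa
q_ult = 386.38 + 535.41 + 710.69 = 1632.5 kPa.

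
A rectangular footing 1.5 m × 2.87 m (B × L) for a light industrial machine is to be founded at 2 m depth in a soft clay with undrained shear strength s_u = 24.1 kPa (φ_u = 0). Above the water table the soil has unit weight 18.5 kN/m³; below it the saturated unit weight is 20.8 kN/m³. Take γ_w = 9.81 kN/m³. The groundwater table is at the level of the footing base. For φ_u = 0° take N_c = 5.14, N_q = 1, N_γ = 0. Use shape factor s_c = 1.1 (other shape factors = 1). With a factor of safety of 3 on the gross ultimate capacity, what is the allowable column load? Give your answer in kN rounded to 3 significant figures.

q = γ·D_f = 18.5 × 2 = 37 kPa.
c·N_c·s_c = 24.1 × 5.14 × 1.1 = 136.26 kPa
q·N_q = 37 × 1 = 37 kPa
q_ult = 136.26 + 37 = 173.26 kPa.
Gross allowable pressure q_all = 173.26 / 3 = 57.754 kPa.
Footing area = 4.305 m², so allowable column load = 57.754 × 4.305 = 248.63 kN.

P_all ≈ 249 kN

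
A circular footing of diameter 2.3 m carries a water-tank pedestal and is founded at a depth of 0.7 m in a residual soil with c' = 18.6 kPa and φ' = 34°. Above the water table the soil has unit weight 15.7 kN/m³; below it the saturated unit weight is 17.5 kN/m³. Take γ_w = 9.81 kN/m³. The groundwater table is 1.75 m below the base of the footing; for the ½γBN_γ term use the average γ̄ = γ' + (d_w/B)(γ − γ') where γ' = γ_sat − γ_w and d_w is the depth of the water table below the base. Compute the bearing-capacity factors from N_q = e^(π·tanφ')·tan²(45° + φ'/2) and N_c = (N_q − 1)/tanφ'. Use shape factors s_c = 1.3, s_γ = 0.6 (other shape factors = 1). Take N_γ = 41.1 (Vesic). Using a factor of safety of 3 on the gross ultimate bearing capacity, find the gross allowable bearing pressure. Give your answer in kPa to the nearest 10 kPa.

N_q = e^(π·tan34°)·tan²(62°) = 29.44; N_c = (N_q − 1)/tanφ' = 42.16.
Overburden at base level: q = 15.7 × 0.7 = 10.99 kPa.
The water table is 1.75 m below the base (< B = 2.3 m), so the ½γBN_γ term uses γ̄ = γ' + (d_w/B)(γ − γ') = 7.69 + (1.75/2.3)(15.7 − 7.69) = 13.785 kN/m³.
Cohesion term c·N_c·s_c = 18.6 × 42.164 × 1.3 = 1019.5 kPa; surcharge term q·N_q = 10.99 × 29.44 = 323.54 kPa; self-weight term 0.5·γ·B·N_γ·s_γ = 0.5 × 13.785 × 2.3 × 41.1 × 0.6 = 390.92 kPa.
q_ult = 1019.5 + 323.54 + 390.92 = 1734 kPa.
q_all = 1734 / 3 = 577.99 kPa.

q_all ≈ 580 kPa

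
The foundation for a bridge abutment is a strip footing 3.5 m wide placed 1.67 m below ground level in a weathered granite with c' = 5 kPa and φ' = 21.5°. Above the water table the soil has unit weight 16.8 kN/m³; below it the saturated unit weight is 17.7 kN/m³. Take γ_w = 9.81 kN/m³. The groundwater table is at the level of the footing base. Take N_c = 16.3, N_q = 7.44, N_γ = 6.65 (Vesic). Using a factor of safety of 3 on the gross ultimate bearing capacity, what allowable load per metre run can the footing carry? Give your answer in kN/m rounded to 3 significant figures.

≈ 446 kN/m

Overburden at base level: q = 16.8 × 1.67 = 28.056 kPa.
Below the base the soil is submerged, so the ½γBN_γ term uses γ' = 17.7 − 9.81 = 7.89 kN/m³.
Cohesion term c·N_c = 5 × 16.3 = 81.5 kPa; surcharge term q·N_q = 28.056 × 7.44 = 208.74 kPa; self-weight term 0.5·γ·B·N_γ = 0.5 × 7.89 × 3.5 × 6.65 = 91.82 kPa.
q_ult = 81.5 + 208.74 + 91.82 = 382.06 kPa.
Gross allowable pressure q_all = 382.06 / 3 = 127.35 kPa.
Allowable wall load = q_all × B = 127.35 × 3.5 = 445.73 kN per metre run.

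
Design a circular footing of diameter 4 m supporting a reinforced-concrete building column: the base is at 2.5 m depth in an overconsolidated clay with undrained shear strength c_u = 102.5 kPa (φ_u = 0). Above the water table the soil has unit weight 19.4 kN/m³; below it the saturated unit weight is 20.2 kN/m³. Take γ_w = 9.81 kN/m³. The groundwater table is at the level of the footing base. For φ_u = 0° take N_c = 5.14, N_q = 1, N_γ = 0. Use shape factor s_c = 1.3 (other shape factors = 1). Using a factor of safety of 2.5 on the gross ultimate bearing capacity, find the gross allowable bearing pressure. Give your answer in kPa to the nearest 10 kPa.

q_all ≈ 290 kPa

Effective surcharge at the founding depth q = γ·D_f = 19.4 × 2.5 = 48.5 kPa.
q_ult = c·N_c·s_c + q·N_q
     = 102.5 × 5.14 × 1.3 + 48.5 × 1
     = 684.91 + 48.5 = 733.41 kPa.
q_all = 733.41 / 2.5 = 293.36 kPa.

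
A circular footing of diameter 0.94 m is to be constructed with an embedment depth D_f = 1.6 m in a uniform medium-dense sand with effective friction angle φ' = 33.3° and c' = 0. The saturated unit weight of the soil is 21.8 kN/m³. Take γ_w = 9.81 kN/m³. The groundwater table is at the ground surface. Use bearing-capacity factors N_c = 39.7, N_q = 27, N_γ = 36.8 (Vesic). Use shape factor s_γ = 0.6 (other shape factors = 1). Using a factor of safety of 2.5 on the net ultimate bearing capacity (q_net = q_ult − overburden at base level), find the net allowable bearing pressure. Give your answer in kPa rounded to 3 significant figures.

With the water table at the surface the whole profile is submerged: γ' = 21.8 − 9.81 = 11.99 kN/m³, so q = γ'·D_f = 19.184 kPa; the same γ' applies in the ½γBN_γ term.
q_ult = q·N_q + 0.5·γ·B·N_γ·s_γ
     = 19.184 × 27 + 0.5 × 11.99 × 0.94 × 36.8 × 0.6
     = 517.97 + 124.43 = 642.4 kPa.
q_net = 642.4 − 19.184 = 623.21 kPa.
q_all(net) = 623.21 / 2.5 = 249.28 kPa.

q_all(net) ≈ 249 kPa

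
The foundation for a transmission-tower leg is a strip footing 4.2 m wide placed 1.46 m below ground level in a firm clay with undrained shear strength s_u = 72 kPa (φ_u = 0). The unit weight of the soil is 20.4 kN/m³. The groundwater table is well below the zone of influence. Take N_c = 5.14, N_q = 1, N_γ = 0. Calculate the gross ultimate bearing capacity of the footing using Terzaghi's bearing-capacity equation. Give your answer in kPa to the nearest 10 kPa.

q_ult ≈ 400 kPa

Effective surcharge at the founding depth q = γ·D_f = 20.4 × 1.46 = 29.784 kPa.
q_ult = c·N_c + q·N_q
     = 72 × 5.14 + 29.784 × 1
     = 370.08 + 29.784 = 399.86 kPa.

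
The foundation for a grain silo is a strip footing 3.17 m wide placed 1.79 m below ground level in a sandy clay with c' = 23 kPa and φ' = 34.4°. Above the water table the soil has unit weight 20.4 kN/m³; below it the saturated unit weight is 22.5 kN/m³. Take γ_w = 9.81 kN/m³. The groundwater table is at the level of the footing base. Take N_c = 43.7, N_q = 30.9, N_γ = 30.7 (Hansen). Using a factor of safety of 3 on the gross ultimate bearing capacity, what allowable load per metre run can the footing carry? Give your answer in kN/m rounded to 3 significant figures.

≈ 2910 kN/m

q = γ·D_f = 20.4 × 1.79 = 36.516 kPa.
For the ½γBN_γ term take γ' = 22.5 − 9.81 = 12.69 kN/m³ (soil below base is submerged).
c·N_c = 23 × 43.7 = 1005.1 kPa
q·N_q = 36.516 × 30.9 = 1128.3 kPa
0.5·γ·B·N_γ = 0.5 × 12.69 × 3.17 × 30.7 = 617.49 kPa
q_ult = 1005.1 + 1128.3 + 617.49 = 2750.9 kPa.
Gross allowable pressure q_all = 2750.9 / 3 = 916.98 kPa.
Allowable wall load = q_all × B = 916.98 × 3.17 = 2906.8 kN per metre run.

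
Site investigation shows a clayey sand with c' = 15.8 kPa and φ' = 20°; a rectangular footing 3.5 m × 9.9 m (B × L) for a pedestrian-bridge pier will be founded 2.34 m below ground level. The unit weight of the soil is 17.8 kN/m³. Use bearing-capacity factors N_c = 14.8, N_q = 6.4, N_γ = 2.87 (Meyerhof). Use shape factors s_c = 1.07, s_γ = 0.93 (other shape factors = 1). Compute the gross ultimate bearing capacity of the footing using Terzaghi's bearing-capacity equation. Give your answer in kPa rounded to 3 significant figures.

q_ult ≈ 600 kPa

Overburden at base level: q = 17.8 × 2.34 = 41.652 kPa.
Cohesion term c·N_c·s_c = 15.8 × 14.8 × 1.07 = 250.21 kPa; surcharge term q·N_q = 41.652 × 6.4 = 266.57 kPa; self-weight term 0.5·γ·B·N_γ·s_γ = 0.5 × 17.8 × 3.5 × 2.87 × 0.93 = 83.142 kPa.
q_ult = 250.21 + 266.57 + 83.142 = 599.92 kPa.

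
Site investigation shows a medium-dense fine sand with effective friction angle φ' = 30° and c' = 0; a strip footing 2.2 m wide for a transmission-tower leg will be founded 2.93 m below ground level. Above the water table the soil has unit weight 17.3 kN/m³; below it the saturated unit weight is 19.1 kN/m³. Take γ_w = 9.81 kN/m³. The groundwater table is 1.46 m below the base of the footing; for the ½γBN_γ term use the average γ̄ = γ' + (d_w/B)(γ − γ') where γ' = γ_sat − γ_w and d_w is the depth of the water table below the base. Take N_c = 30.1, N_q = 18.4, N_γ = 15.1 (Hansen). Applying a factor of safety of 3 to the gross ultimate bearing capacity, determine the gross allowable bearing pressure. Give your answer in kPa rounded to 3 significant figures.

q = γ·D_f = 17.3 × 2.93 = 50.689 kPa.
γ' = 9.29 kN/m³; averaging over the depth B below the base, γ̄ = γ' + (d_w/B)(γ − γ') = 14.606 kN/m³.
q·N_q = 50.689 × 18.4 = 932.68 kPa
0.5·γ·B·N_γ = 0.5 × 14.606 × 2.2 × 15.1 = 242.6 kPa
q_ult = 932.68 + 242.6 = 1175.3 kPa.
q_all = q_ult / FS = 1175.3 / 3 = 391.76 kPa.

q_all ≈ 392 kPa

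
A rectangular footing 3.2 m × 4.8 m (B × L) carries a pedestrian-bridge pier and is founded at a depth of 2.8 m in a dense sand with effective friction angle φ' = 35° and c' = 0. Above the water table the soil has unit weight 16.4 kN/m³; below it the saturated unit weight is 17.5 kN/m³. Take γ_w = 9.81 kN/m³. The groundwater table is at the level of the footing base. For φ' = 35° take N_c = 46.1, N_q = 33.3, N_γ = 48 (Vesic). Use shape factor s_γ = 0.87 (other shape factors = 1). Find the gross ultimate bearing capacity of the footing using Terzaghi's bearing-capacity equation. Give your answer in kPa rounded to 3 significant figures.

q_ult ≈ 2040 kPa

Overburden at base level: q = 16.4 × 2.8 = 45.92 kPa.
Below the base the soil is submerged, so the ½γBN_γ term uses γ' = 17.5 − 9.81 = 7.69 kN/m³.
Surcharge term q·N_q = 45.92 × 33.3 = 1529.1 kPa; self-weight term 0.5·γ·B·N_γ·s_γ = 0.5 × 7.69 × 3.2 × 48 × 0.87 = 513.82 kPa.
q_ult = 1529.1 + 513.82 = 2043 kPa.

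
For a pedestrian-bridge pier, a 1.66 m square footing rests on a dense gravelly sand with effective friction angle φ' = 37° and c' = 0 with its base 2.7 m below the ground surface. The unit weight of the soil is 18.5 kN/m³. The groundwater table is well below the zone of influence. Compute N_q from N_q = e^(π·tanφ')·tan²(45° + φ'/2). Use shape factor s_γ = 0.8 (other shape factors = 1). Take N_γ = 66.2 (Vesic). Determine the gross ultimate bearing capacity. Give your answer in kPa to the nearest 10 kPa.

q_ult ≈ 2960 kPa

tan37° = 0.7536, so N_q = e^(π×0.7536)·tan²(63.5°) = 10.669 × 4.023 = 42.92.
Effective surcharge at the founding depth q = γ·D_f = 18.5 × 2.7 = 49.95 kPa.
q_ult = q·N_q + 0.5·γ·B·N_γ·s_γ
     = 49.95 × 42.92 + 0.5 × 18.5 × 1.66 × 66.2 × 0.8
     = 2143.8 + 813.2 = 2957.1 kPa.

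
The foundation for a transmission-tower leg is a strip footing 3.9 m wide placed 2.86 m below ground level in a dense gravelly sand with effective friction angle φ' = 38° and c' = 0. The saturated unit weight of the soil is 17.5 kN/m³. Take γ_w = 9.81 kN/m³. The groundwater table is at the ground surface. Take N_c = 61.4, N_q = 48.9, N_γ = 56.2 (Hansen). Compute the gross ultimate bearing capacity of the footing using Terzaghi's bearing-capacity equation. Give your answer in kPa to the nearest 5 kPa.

q_ult ≈ 1920 kPa

Water table at ground surface, so effective unit weight γ' = 17.5 − 9.81 = 7.69 kN/m³ is used throughout; overburden q = 7.69 × 2.86 = 21.993 kPa; the same γ' applies in the ½γBN_γ term.
Surcharge term q·N_q = 21.993 × 48.9 = 1075.5 kPa; self-weight term 0.5·γ·B·N_γ = 0.5 × 7.69 × 3.9 × 56.2 = 842.75 kPa.
q_ult = 1075.5 + 842.75 = 1918.2 kPa.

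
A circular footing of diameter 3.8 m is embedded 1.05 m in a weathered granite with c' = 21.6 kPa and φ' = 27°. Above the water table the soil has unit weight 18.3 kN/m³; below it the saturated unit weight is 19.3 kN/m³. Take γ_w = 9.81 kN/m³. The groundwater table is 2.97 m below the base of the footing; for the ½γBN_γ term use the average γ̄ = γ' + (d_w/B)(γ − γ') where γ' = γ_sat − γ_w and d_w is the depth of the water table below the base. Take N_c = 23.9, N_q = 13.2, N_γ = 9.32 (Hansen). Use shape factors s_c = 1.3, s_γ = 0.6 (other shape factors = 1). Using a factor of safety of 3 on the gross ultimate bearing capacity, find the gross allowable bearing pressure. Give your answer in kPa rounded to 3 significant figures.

Effective surcharge at the founding depth q = γ·D_f = 18.3 × 1.05 = 19.215 kPa.
With d_w = 2.97 m < B, γ̄ = 9.49 + (2.97/3.8) × (18.3 − 9.49) = 16.376 kN/m³.
q_ult = c·N_c·s_c + q·N_q + 0.5·γ·B·N_γ·s_γ
     = 21.6 × 23.9 × 1.3 + 19.215 × 13.2 + 0.5 × 16.376 × 3.8 × 9.32 × 0.6
     = 671.11 + 253.64 + 173.99 = 1098.7 kPa.
q_all = 1098.7 / 3 = 366.25 kPa.

q_all ≈ 366 kPa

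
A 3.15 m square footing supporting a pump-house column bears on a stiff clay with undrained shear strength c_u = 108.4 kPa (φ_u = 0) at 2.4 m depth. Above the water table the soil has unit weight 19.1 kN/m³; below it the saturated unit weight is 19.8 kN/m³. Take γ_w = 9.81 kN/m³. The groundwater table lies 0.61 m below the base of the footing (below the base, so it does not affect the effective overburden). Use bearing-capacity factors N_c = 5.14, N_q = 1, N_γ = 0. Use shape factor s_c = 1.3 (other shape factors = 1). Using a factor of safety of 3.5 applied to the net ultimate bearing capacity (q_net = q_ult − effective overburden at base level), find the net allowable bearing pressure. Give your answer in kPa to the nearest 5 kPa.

q_all(net) ≈ 205 kPa

Effective surcharge at the founding depth q = γ·D_f = 19.1 × 2.4 = 45.84 kPa.
q_ult = c·N_c·s_c + q·N_q
     = 108.4 × 5.14 × 1.3 + 45.84 × 1
     = 724.33 + 45.84 = 770.17 kPa.
Net ultimate: q_net = 770.17 − 45.84 = 724.33 kPa.
q_all(net) = 724.33 / 3.5 = 206.95 kPa.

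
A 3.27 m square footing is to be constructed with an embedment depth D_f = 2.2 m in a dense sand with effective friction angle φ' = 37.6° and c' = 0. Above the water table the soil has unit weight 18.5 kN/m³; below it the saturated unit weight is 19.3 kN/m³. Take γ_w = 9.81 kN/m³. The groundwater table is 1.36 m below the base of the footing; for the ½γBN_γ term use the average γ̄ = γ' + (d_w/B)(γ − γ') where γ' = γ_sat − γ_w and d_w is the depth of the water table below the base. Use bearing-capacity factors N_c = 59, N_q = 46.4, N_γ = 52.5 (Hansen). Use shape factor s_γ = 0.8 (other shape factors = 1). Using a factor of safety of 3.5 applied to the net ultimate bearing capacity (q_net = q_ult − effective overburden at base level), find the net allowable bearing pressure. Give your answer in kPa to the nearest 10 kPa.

q_all(net) ≈ 790 kPa

Effective surcharge at the founding depth q = γ·D_f = 18.5 × 2.2 = 40.7 kPa.
With d_w = 1.36 m < B, γ̄ = 9.49 + (1.36/3.27) × (18.5 − 9.49) = 13.237 kN/m³.
q_ult = q·N_q + 0.5·γ·B·N_γ·s_γ
     = 40.7 × 46.4 + 0.5 × 13.237 × 3.27 × 52.5 × 0.8
     = 1888.5 + 909 = 2797.5 kPa.
Net ultimate: q_net = 2797.5 − 40.7 = 2756.8 kPa.
q_all(net) = 2756.8 / 3.5 = 787.65 kPa.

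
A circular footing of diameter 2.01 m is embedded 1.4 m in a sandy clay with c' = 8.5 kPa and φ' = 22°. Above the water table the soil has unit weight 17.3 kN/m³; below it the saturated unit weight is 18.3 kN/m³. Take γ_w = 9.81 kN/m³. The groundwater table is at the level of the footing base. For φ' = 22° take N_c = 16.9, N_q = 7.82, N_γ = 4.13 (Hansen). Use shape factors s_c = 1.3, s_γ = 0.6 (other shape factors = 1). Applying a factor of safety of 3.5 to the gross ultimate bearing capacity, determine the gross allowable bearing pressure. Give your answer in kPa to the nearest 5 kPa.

q_all ≈ 115 kPa

Overburden at base level: q = 17.3 × 1.4 = 24.22 kPa.
Below the base the soil is submerged, so the ½γBN_γ term uses γ' = 18.3 − 9.81 = 8.49 kN/m³.
Cohesion term c·N_c·s_c = 8.5 × 16.9 × 1.3 = 186.74 kPa; surcharge term q·N_q = 24.22 × 7.82 = 189.4 kPa; self-weight term 0.5·γ·B·N_γ·s_γ = 0.5 × 8.49 × 2.01 × 4.13 × 0.6 = 21.143 kPa.
q_ult = 186.74 + 189.4 + 21.143 = 397.29 kPa.
q_all = q_ult / FS = 397.29 / 3.5 = 113.51 kPa.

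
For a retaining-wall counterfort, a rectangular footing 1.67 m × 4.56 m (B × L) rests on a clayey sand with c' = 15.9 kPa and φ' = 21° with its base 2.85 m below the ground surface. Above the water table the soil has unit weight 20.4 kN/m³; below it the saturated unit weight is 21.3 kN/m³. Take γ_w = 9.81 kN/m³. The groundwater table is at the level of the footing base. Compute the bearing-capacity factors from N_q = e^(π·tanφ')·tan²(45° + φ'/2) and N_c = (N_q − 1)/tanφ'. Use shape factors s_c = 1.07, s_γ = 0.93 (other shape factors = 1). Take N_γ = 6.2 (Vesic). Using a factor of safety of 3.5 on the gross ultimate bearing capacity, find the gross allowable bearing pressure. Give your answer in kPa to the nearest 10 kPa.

N_q = e^(π·tan21°)·tan²(55.5°) = 7.07; N_c = (N_q − 1)/tanφ' = 15.81.
q = γ·D_f = 20.4 × 2.85 = 58.14 kPa.
For the ½γBN_γ term take γ' = 21.3 − 9.81 = 11.49 kN/m³ (soil below base is submerged).
c·N_c·s_c = 15.9 × 15.815 × 1.07 = 269.06 kPa
q·N_q = 58.14 × 7.0708 = 411.09 kPa
0.5·γ·B·N_γ·s_γ = 0.5 × 11.49 × 1.67 × 6.2 × 0.93 = 55.32 kPa
q_ult = 269.06 + 411.09 + 55.32 = 735.47 kPa.
q_all = 735.47 / 3.5 = 210.14 kPa.

q_all ≈ 210 kPa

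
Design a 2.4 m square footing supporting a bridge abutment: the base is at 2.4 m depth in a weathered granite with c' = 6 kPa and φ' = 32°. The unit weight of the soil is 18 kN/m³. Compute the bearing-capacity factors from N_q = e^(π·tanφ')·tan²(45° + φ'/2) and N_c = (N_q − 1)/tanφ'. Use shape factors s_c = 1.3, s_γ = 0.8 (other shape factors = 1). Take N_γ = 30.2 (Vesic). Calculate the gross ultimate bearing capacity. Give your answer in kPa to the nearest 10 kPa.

q_ult ≈ 1800 kPa

tan32° = 0.6249, so N_q = e^(π×0.6249)·tan²(61°) = 7.121 × 3.255 = 23.18.
N_c = (23.18 − 1)/tan32° = 35.49.
Overburden at base level: q = 18 × 2.4 = 43.2 kPa.
Cohesion term c·N_c·s_c = 6 × 35.49 × 1.3 = 276.82 kPa; surcharge term q·N_q = 43.2 × 23.177 = 1001.2 kPa; self-weight term 0.5·γ·B·N_γ·s_γ = 0.5 × 18 × 2.4 × 30.2 × 0.8 = 521.86 kPa.
q_ult = 276.82 + 1001.2 + 521.86 = 1799.9 kPa.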